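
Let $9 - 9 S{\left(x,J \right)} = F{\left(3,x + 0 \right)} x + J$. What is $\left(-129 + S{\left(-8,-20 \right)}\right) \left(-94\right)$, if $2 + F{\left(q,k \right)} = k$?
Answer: $\frac{37976}{3} \approx 12659.0$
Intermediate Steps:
$F{\left(q,k \right)} = -2 + k$
$S{\left(x,J \right)} = 1 - \frac{J}{9} - \frac{x \left(-2 + x\right)}{9}$ ($S{\left(x,J \right)} = 1 - \frac{\left(-2 + \left(x + 0\right)\right) x + J}{9} = 1 - \frac{\left(-2 + x\right) x + J}{9} = 1 - \frac{x \left(-2 + x\right) + J}{9} = 1 - \frac{J + x \left(-2 + x\right)}{9} = 1 - \left(\frac{J}{9} + \frac{x \left(-2 + x\right)}{9}\right) = 1 - \frac{J}{9} - \frac{x \left(-2 + x\right)}{9}$)
$\left(-129 + S{\left(-8,-20 \right)}\right) \left(-94\right) = \left(-129 - \left(- \frac{29}{9} - \frac{8 \left(-2 - 8\right)}{9}\right)\right) \left(-94\right) = \left(-129 + \left(1 + \frac{20}{9} - \left(- \frac{8}{9}\right) \left(-10\right)\right)\right) \left(-94\right) = \left(-129 + \left(1 + \frac{20}{9} - \frac{80}{9}\right)\right) \left(-94\right) = \left(-129 - \frac{17}{3}\right) \left(-94\right) = \left(- \frac{404}{3}\right) \left(-94\right) = \frac{37976}{3}$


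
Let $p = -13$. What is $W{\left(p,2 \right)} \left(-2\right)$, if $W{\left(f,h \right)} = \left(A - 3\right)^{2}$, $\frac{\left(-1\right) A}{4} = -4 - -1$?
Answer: $-162$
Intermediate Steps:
$A = 12$ ($A = - 4 \left(-4 - -1\right) = - 4 \left(-4 + 1\right) = \left(-4\right) \left(-3\right) = 12$)
$W{\left(f,h \right)} = 81$ ($W{\left(f,h \right)} = \left(12 - 3\right)^{2} = 9^{2} = 81$)
$W{\left(p,2 \right)} \left(-2\right) = 81 \left(-2\right) = -162$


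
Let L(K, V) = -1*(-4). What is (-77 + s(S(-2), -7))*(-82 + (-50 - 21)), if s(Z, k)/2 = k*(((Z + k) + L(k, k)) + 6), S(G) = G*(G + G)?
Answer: 35343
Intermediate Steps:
L(K, V) = 4
S(G) = 2*G² (S(G) = G*(2*G) = 2*G²)
s(Z, k) = 2*k*(10 + Z + k) (s(Z, k) = 2*(k*(((Z + k) + 4) + 6)) = 2*(k*((4 + Z + k) + 6)) = 2*(k*(10 + Z + k)) = 2*k*(10 + Z + k))
(-77 + s(S(-2), -7))*(-82 + (-50 - 21)) = (-77 + 2*(-7)*(10 + 2*(-2)² - 7))*(-82 + (-50 - 21)) = (-77 + 2*(-7)*(10 + 2*4 - 7))*(-82 - 71) = (-77 + 2*(-7)*(10 + 8 - 7))*(-153) = (-77 + 2*(-7)*11)*(-153) = (-77 - 154)*(-153) = -231*(-153) = 35343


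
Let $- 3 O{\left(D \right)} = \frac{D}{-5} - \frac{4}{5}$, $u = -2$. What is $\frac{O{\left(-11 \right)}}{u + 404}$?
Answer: $- \frac{7}{6030} \approx -0.0011609$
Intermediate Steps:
$O{\left(D \right)} = \frac{4}{15} + \frac{D}{15}$ ($O{\left(D \right)} = - \frac{\frac{D}{-5} - \frac{4}{5}}{3} = - \frac{D \left(- \frac{1}{5}\right) - \frac{4}{5}}{3} = - \frac{- \frac{D}{5} - \frac{4}{5}}{3} = - \frac{- \frac{4}{5} - \frac{D}{5}}{3} = \frac{4}{15} + \frac{D}{15}$)
$\frac{O{\left(-11 \right)}}{u + 404} = \frac{\frac{4}{15} + \frac{1}{15} \left(-11\right)}{-2 + 404} = \frac{\frac{4}{15} - \frac{11}{15}}{402} = \left(- \frac{7}{15}\right) \frac{1}{402} = - \frac{7}{6030}$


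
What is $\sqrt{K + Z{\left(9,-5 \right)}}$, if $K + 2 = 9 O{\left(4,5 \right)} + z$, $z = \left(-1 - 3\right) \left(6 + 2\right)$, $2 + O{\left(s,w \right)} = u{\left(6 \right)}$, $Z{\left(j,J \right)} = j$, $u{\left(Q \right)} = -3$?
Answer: $i \sqrt{70} \approx 8.3666 i$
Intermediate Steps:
$O{\left(s,w \right)} = -5$ ($O{\left(s,w \right)} = -2 - 3 = -5$)
$z = -32$ ($z = \left(-4\right) 8 = -32$)
$K = -79$ ($K = -2 + \left(9 \left(-5\right) - 32\right) = -2 - 77 = -79$)
$\sqrt{K + Z{\left(9,-5 \right)}} = \sqrt{-79 + 9} = \sqrt{-70} = i \sqrt{70}$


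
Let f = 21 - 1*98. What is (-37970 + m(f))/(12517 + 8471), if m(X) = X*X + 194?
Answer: -31847/20988 ≈ -1.5174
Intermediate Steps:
f = -77 (f = 21 - 98 = -77)
m(X) = 194 + X² (m(X) = X² + 194 = 194 + X²)
(-37970 + m(f))/(12517 + 8471) = (-37970 + (194 + (-77)²))/(12517 + 8471) = (-37970 + (194 + 5929))/20988 = (-37970 + 6123)*(1/20988) = -31847*1/20988 = -31847/20988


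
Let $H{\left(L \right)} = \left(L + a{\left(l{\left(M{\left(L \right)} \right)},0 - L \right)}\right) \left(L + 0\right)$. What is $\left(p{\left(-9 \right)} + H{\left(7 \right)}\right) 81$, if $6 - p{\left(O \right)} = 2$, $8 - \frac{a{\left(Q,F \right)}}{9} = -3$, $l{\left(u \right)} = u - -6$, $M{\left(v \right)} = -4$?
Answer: $60426$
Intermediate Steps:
$l{\left(u \right)} = 6 + u$ ($l{\left(u \right)} = u + 6 = 6 + u$)
$a{\left(Q,F \right)} = 99$ ($a{\left(Q,F \right)} = 72 - -27 = 72 + 27 = 99$)
$p{\left(O \right)} = 4$ ($p{\left(O \right)} = 6 - 2 = 4$)
$H{\left(L \right)} = L \left(99 + L\right)$ ($H{\left(L \right)} = \left(L + 99\right) \left(L + 0\right) = \left(99 + L\right) L = L \left(99 + L\right)$)
$\left(p{\left(-9 \right)} + H{\left(7 \right)}\right) 81 = \left(4 + 7 \left(99 + 7\right)\right) 81 = \left(4 + 7 \cdot 106\right) 81 = \left(4 + 742\right) 81 = 746 \cdot 81 = 60426$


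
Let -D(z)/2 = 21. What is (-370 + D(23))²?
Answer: 169744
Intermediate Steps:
D(z) = -42 (D(z) = -2*21 = -42)
(-370 + D(23))² = (-370 - 42)² = (-412)² = 169744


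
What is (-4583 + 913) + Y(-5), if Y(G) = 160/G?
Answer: -3702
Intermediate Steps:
(-4583 + 913) + Y(-5) = (-4583 + 913) + 160/(-5) = -3670 + 160*(-⅕) = -3670 - 32 = -3702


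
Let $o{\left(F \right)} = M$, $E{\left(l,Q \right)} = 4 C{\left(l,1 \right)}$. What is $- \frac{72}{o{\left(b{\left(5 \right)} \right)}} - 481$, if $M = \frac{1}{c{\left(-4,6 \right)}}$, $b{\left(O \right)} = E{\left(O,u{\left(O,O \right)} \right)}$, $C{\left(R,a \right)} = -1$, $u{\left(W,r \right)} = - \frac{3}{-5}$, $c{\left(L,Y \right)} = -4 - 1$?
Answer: $-121$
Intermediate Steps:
$c{\left(L,Y \right)} = -5$
$u{\left(W,r \right)} = \frac{3}{5}$ ($u{\left(W,r \right)} = \left(-3\right) \left(- \frac{1}{5}\right) = \frac{3}{5}$)
$E{\left(l,Q \right)} = -4$ ($E{\left(l,Q \right)} = 4 \left(-1\right) = -4$)
$b{\left(O \right)} = -4$
$M = - \frac{1}{5}$ ($M = \frac{1}{-5} = - \frac{1}{5} \approx -0.2$)
$o{\left(F \right)} = - \frac{1}{5}$
$- \frac{72}{o{\left(b{\left(5 \right)} \right)}} - 481 = - \frac{72}{- \frac{1}{5}} - 481 = \left(-72\right) \left(-5\right) - 481 = 360 - 481 = -121$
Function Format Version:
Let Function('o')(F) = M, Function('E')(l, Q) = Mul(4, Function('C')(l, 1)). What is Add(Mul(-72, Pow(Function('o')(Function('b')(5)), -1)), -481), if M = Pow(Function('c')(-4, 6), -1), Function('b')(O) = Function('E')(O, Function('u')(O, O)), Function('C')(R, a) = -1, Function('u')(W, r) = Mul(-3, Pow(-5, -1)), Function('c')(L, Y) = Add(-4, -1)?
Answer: -121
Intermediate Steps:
Function('c')(L, Y) = -5
Function('u')(W, r) = Rational(3, 5) (Function('u')(W, r) = Mul(-3, Rational(-1, 5)) = Rational(3, 5))
Function('E')(l, Q) = -4 (Function('E')(l, Q) = Mul(4, -1) = -4)
Function('b')(O) = -4
M = Rational(-1, 5) (M = Pow(-5, -1) = Rational(-1, 5) ≈ -0.20000)
Function('o')(F) = Rational(-1, 5)
Add(Mul(-72, Pow(Function('o')(Function('b')(5)), -1)), -481) = Add(Mul(-72, Pow(Rational(-1, 5), -1)), -481) = Add(Mul(-72, -5), -481) = Add(360, -481) = -121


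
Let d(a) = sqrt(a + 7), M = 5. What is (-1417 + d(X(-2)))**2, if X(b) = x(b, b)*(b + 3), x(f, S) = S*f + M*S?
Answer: 2005056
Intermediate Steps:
x(f, S) = 5*S + S*f (x(f, S) = S*f + 5*S = 5*S + S*f)
X(b) = b*(3 + b)*(5 + b) (X(b) = (b*(5 + b))*(b + 3) = (b*(5 + b))*(3 + b) = b*(3 + b)*(5 + b))
d(a) = sqrt(7 + a)
(-1417 + d(X(-2)))**2 = (-1417 + sqrt(7 - 2*(3 - 2)*(5 - 2)))**2 = (-1417 + sqrt(7 - 2*1*3))**2 = (-1417 + sqrt(7 - 6))**2 = (-1417 + sqrt(1))**2 = (-1417 + 1)**2 = (-1416)**2 = 2005056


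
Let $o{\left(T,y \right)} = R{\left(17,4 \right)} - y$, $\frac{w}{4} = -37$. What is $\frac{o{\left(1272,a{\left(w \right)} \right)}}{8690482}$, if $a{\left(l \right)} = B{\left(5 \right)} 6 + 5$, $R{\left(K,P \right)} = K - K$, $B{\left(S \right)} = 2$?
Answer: $- \frac{17}{8690482} \approx -1.9562 \cdot 10^{-6}$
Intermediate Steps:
$w = -148$ ($w = 4 \left(-37\right) = -148$)
$R{\left(K,P \right)} = 0$
$a{\left(l \right)} = 17$ ($a{\left(l \right)} = 2 \cdot 6 + 5 = 12 + 5 = 17$)
$o{\left(T,y \right)} = - y$ ($o{\left(T,y \right)} = 0 - y = - y$)
$\frac{o{\left(1272,a{\left(w \right)} \right)}}{8690482} = \frac{\left(-1\right) 17}{8690482} = \left(-17\right) \frac{1}{8690482} = - \frac{17}{8690482}$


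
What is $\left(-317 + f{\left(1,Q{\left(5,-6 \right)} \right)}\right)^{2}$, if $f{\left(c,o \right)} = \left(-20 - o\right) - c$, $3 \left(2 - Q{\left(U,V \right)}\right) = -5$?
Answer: $\frac{1050625}{9} \approx 1.1674 \cdot 10^{5}$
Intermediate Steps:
$Q{\left(U,V \right)} = \frac{11}{3}$ ($Q{\left(U,V \right)} = 2 - - \frac{5}{3} = 2 + \frac{5}{3} = \frac{11}{3}$)
$f{\left(c,o \right)} = -20 - c - o$
$\left(-317 + f{\left(1,Q{\left(5,-6 \right)} \right)}\right)^{2} = \left(-317 - \frac{74}{3}\right)^{2} = \left(- \frac{1025}{3}\right)^{2} = \frac{1050625}{9}$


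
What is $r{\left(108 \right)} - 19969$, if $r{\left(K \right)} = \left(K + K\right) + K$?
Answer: $-19645$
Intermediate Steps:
$r{\left(K \right)} = 3 K$ ($r{\left(K \right)} = 2 K + K = 3 K$)
$r{\left(108 \right)} - 19969 = 3 \cdot 108 - 19969 = 324 - 19969 = -19645$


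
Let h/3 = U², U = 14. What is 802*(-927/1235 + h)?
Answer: 581652906/1235 ≈ 4.7097e+5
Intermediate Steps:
h = 588 (h = 3*14² = 3*196 = 588)
802*(-927/1235 + h) = 802*(-927/1235 + 588) = 802*(725253/1235) = 581652906/1235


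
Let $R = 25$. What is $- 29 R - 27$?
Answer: $-752$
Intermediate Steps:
$- 29 R - 27 = \left(-29\right) 25 - 27 = -725 - 27 = -752$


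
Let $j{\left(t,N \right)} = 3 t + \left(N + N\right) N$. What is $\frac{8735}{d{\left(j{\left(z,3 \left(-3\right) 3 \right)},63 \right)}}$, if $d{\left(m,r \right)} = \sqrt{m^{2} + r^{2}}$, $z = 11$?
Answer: $\frac{1747 \sqrt{202}}{4242} \approx 5.8533$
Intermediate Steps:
$j{\left(t,N \right)} = 2 N^{2} + 3 t$ ($j{\left(t,N \right)} = 3 t + 2 N N = 3 t + 2 N^{2} = 2 N^{2} + 3 t$)
$\frac{8735}{d{\left(j{\left(z,3 \left(-3\right) 3 \right)},63 \right)}} = \frac{8735}{\sqrt{\left(2 \left(3 \left(-3\right) 3\right)^{2} + 3 \cdot 11\right)^{2} + 63^{2}}} = \frac{8735}{\sqrt{\left(2 \left(\left(-9\right) 3\right)^{2} + 33\right)^{2} + 3969}} = \frac{8735}{\sqrt{\left(2 \left(-27\right)^{2} + 33\right)^{2} + 3969}} = \frac{8735}{\sqrt{\left(2 \cdot 729 + 33\right)^{2} + 3969}} = \frac{8735}{\sqrt{\left(1458 + 33\right)^{2} + 3969}} = \frac{8735}{\sqrt{1491^{2} + 3969}} = \frac{8735}{\sqrt{2223081 + 3969}} = \frac{8735}{\sqrt{2227050}} = \frac{8735}{105 \sqrt{202}} = 8735 \frac{\sqrt{202}}{21210} = \frac{1747 \sqrt{202}}{4242}$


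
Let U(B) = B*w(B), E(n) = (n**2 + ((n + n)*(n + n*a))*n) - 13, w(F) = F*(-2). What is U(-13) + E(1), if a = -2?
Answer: -352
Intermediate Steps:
w(F) = -2*F
E(n) = -13 + n**2 - 2*n**3 (E(n) = (n**2 + ((n + n)*(n + n*(-2)))*n) - 13 = (n**2 + ((2*n)*(n - 2*n))*n) - 13 = (n**2 + ((2*n)*(-n))*n) - 13 = (n**2 + (-2*n**2)*n) - 13 = (n**2 - 2*n**3) - 13 = -13 + n**2 - 2*n**3)
U(B) = -2*B**2 (U(B) = B*(-2*B) = -2*B**2)
U(-13) + E(1) = -2*(-13)**2 + (-13 + 1**2 - 2*1**3) = -2*169 + (-13 + 1 - 2*1) = -338 + (-13 + 1 - 2) = -338 - 14 = -352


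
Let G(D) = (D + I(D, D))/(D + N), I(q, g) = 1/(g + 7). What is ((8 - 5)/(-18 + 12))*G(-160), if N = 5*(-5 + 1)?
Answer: -24481/55080 ≈ -0.44446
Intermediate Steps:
I(q, g) = 1/(7 + g)
N = -20 (N = 5*(-4) = -20)
G(D) = (D + 1/(7 + D))/(-20 + D) (G(D) = (D + 1/(7 + D))/(D - 20) = (D + 1/(7 + D))/(-20 + D))
((8 - 5)/(-18 + 12))*G(-160) = ((8 - 5)/(-18 + 12))*((1 - 160*(7 - 160))/((-20 - 160)*(7 - 160))) = (3/(-6))*((1 - 160*(-153))/(-180*(-153))) = (3*(-⅙))*(-1/180*(-1/153)*(1 + 24480)) = -(-1)*(-1)*24481/(360*153) = -½*24481/27540 = -24481/55080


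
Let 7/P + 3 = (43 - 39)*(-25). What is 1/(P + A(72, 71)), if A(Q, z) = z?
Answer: 103/7306 ≈ 0.014098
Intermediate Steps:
P = -7/103 (P = 7/(-3 + (43 - 39)*(-25)) = 7/(-3 + 4*(-25)) = 7/(-3 - 100) = 7/(-103) = 7*(-1/103) = -7/103 ≈ -0.067961)
1/(P + A(72, 71)) = 1/(-7/103 + 71) = 1/(7306/103) = 103/7306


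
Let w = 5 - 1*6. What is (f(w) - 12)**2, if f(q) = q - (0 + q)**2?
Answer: 196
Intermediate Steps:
w = -1 (w = 5 - 6 = -1)
f(q) = q - q**2
(f(w) - 12)**2 = (-(1 - 1*(-1)) - 12)**2 = (-(1 + 1) - 12)**2 = (-1*2 - 12)**2 = (-2 - 12)**2 = (-14)**2 = 196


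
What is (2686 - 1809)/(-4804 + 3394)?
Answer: -877/1410 ≈ -0.62199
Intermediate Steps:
(2686 - 1809)/(-4804 + 3394) = 877/(-1410) = 877*(-1/1410) = -877/1410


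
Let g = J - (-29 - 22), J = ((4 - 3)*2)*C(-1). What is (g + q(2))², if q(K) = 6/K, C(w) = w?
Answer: 2704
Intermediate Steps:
J = -2 (J = ((4 - 3)*2)*(-1) = (1*2)*(-1) = 2*(-1) = -2)
g = 49 (g = -2 - (-29 - 22) = -2 - 1*(-51) = -2 + 51 = 49)
(g + q(2))² = (49 + 6/2)² = (49 + 6*(½))² = (49 + 3)² = 52² = 2704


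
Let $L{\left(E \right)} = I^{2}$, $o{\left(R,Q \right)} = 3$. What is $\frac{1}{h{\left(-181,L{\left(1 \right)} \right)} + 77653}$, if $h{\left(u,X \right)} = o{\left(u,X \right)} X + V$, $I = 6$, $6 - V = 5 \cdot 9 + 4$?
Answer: $\frac{1}{77718} \approx 1.2867 \cdot 10^{-5}$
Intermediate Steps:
$V = -43$ ($V = 6 - \left(5 \cdot 9 + 4\right) = 6 - \left(45 + 4\right) = 6 - 49 = -43$)
$L{\left(E \right)} = 36$ ($L{\left(E \right)} = 6^{2} = 36$)
$h{\left(u,X \right)} = -43 + 3 X$ ($h{\left(u,X \right)} = 3 X - 43 = -43 + 3 X$)
$\frac{1}{h{\left(-181,L{\left(1 \right)} \right)} + 77653} = \frac{1}{\left(-43 + 3 \cdot 36\right) + 77653} = \frac{1}{\left(-43 + 108\right) + 77653} = \frac{1}{65 + 77653} = \frac{1}{77718}$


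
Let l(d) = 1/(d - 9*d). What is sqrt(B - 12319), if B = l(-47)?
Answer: I*sqrt(435402642)/188 ≈ 110.99*I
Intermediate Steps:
l(d) = -1/(8*d) (l(d) = 1/(-8*d) = -1/(8*d))
B = 1/376 (B = -1/8/(-47) = -1/8*(-1/47) = 1/376 ≈ 0.0026596)
sqrt(B - 12319) = sqrt(1/376 - 12319) = sqrt(-4631943/376) = I*sqrt(435402642)/188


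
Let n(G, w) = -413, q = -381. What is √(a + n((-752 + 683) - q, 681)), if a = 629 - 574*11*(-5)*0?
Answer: 6*√6 ≈ 14.697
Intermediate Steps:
a = 629 (a = 629 - (-31570)*0 = 629 - 574*0 = 629 + 0 = 629)
√(a + n((-752 + 683) - q, 681)) = √(629 - 413) = √216 = 6*√6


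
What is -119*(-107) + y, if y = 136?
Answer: 12869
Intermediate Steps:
-119*(-107) + y = -119*(-107) + 136 = 12733 + 136 = 12869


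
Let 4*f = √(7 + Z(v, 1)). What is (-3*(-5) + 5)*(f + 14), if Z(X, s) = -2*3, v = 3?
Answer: 285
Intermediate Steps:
Z(X, s) = -6
f = ¼ (f = √(7 - 6)/4 = √1/4 = (¼)*1 = ¼ ≈ 0.25000)
(-3*(-5) + 5)*(f + 14) = (-3*(-5) + 5)*(¼ + 14) = (15 + 5)*(57/4) = 20*(57/4) = 285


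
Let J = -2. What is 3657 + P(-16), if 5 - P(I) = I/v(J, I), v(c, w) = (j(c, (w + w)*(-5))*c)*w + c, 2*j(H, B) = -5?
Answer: 150134/41 ≈ 3661.8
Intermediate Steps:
j(H, B) = -5/2 (j(H, B) = (½)*(-5) = -5/2)
v(c, w) = c - 5*c*w/2 (v(c, w) = (-5*c/2)*w + c = -5*c*w/2 + c = c - 5*c*w/2)
P(I) = 5 - I/(-2 + 5*I) (P(I) = 5 - I/((½)*(-2)*(2 - 5*I)) = 5 - I/(-2 + 5*I))
3657 + P(-16) = 3657 + 2*(-5 + 12*(-16))/(-2 + 5*(-16)) = 3657 + 2*(-5 - 192)/(-2 - 80) = 3657 + 2*(-197)/(-82) = 3657 + 2*(-1/82)*(-197) = 3657 + 197/41 = 150134/41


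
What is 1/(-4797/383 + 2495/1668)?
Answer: -638844/7045811 ≈ -0.090670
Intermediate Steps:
1/(-4797/383 + 2495/1668) = 1/(-7045811/638844) = -638844/7045811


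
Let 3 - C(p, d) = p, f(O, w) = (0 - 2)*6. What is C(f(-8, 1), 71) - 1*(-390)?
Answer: 405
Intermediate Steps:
f(O, w) = -12 (f(O, w) = -2*6 = -12)
C(p, d) = 3 - p
C(f(-8, 1), 71) - 1*(-390) = (3 - 1*(-12)) - 1*(-390) = (3 + 12) + 390 = 15 + 390 = 405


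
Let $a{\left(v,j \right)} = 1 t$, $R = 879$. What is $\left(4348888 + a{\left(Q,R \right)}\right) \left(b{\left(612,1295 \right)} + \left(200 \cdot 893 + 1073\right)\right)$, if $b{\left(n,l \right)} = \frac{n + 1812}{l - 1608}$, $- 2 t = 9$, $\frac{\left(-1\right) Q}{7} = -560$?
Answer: $\frac{489120884242575}{626} \approx 7.8134 \cdot 10^{11}$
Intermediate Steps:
$Q = 3920$ ($Q = \left(-7\right) \left(-560\right) = 3920$)
$t = - \frac{9}{2}$ ($t = \left(- \frac{1}{2}\right) 9 = - \frac{9}{2} \approx -4.5$)
$b{\left(n,l \right)} = \frac{1812 + n}{-1608 + l}$
$a{\left(v,j \right)} = - \frac{9}{2}$ ($a{\left(v,j \right)} = 1 \left(- \frac{9}{2}\right) = - \frac{9}{2}$)
$\left(4348888 + a{\left(Q,R \right)}\right) \left(b{\left(612,1295 \right)} + \left(200 \cdot 893 + 1073\right)\right) = \left(4348888 - \frac{9}{2}\right) \left(\frac{1812 + 612}{-1608 + 1295} + \left(200 \cdot 893 + 1073\right)\right) = \frac{8697767 \left(\frac{1}{-313} \cdot 2424 + \left(178600 + 1073\right)\right)}{2} = \frac{8697767 \left(\left(- \frac{1}{313}\right) 2424 + 179673\right)}{2} = \frac{8697767 \left(- \frac{2424}{313} + 179673\right)}{2} = \frac{8697767}{2} \cdot \frac{56235225}{313} = \frac{489120884242575}{626}$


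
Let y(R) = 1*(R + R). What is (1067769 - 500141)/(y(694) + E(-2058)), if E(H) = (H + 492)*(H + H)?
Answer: 141907/1611761 ≈ 0.088045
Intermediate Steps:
y(R) = 2*R (y(R) = 1*(2*R) = 2*R)
E(H) = 2*H*(492 + H) (E(H) = (492 + H)*(2*H) = 2*H*(492 + H))
(1067769 - 500141)/(y(694) + E(-2058)) = (1067769 - 500141)/(2*694 + 2*(-2058)*(492 - 2058)) = 567628/(1388 + 2*(-2058)*(-1566)) = 567628/(1388 + 6445656) = 567628/6447044 = 567628*(1/6447044) = 141907/1611761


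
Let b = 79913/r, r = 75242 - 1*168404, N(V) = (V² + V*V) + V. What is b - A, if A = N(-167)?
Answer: -5180911895/93162 ≈ -55612.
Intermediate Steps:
N(V) = V + 2*V² (N(V) = (V² + V²) + V = 2*V² + V = V + 2*V²)
r = -93162 (r = 75242 - 168404 = -93162)
A = 55611 (A = -167*(1 + 2*(-167)) = -167*(1 - 334) = -167*(-333) = 55611)
b = -79913/93162 (b = 79913/(-93162) = 79913*(-1/93162) = -79913/93162 ≈ -0.85779)
b - A = -79913/93162 - 1*55611 = -79913/93162 - 55611 = -5180911895/93162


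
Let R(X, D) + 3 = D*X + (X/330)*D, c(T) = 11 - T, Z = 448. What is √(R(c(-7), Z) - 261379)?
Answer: I*√766213030/55 ≈ 503.28*I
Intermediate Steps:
R(X, D) = -3 + 331*D*X/330 (R(X, D) = -3 + (D*X + (X/330)*D) = -3 + (D*X + D*X/330) = -3 + 331*D*X/330)
√(R(c(-7), Z) - 261379) = √((-3 + (331/330)*448*(11 - 1*(-7))) - 261379) = √((-3 + (331/330)*448*(11 + 7)) - 261379) = √((-3 + (331/330)*448*18) - 261379) = √((-3 + 444864/55) - 261379) = √(444699/55 - 261379) = √(-13931146/55) = I*√766213030/55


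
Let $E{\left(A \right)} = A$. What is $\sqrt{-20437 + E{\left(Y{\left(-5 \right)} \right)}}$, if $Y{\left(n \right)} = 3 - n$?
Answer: $i \sqrt{20429} \approx 142.93 i$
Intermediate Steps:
$\sqrt{-20437 + E{\left(Y{\left(-5 \right)} \right)}} = \sqrt{-20437 + \left(3 - -5\right)} = \sqrt{-20437 + \left(3 + 5\right)} = \sqrt{-20437 + 8} = \sqrt{-20429} = i \sqrt{20429}$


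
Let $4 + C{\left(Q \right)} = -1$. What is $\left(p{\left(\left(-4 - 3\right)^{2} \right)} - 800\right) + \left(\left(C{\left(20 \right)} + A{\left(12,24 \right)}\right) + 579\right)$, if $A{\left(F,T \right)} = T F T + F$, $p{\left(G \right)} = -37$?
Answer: $6661$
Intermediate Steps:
$A{\left(F,T \right)} = F + F T^{2}$ ($A{\left(F,T \right)} = F T T + F = F T^{2} + F = F + F T^{2}$)
$C{\left(Q \right)} = -5$ ($C{\left(Q \right)} = -4 - 1 = -5$)
$\left(p{\left(\left(-4 - 3\right)^{2} \right)} - 800\right) + \left(\left(C{\left(20 \right)} + A{\left(12,24 \right)}\right) + 579\right) = \left(-37 - 800\right) - \left(-574 - 12 \left(1 + 24^{2}\right)\right) = -837 - \left(-574 - 12 \left(1 + 576\right)\right) = -837 + \left(\left(-5 + 12 \cdot 577\right) + 579\right) = -837 + \left(\left(-5 + 6924\right) + 579\right) = -837 + \left(6919 + 579\right) = -837 + 7498 = 6661$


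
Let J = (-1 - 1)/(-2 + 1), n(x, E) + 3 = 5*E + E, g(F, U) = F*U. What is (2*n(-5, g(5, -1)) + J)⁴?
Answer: 16777216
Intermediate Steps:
n(x, E) = -3 + 6*E (n(x, E) = -3 + (5*E + E) = -3 + 6*E)
J = 2 (J = -2/(-1) = -2*(-1) = 2)
(2*n(-5, g(5, -1)) + J)⁴ = (2*(-3 + 6*(5*(-1))) + 2)⁴ = (2*(-3 + 6*(-5)) + 2)⁴ = (2*(-3 - 30) + 2)⁴ = (2*(-33) + 2)⁴ = (-66 + 2)⁴ = (-64)⁴ = 16777216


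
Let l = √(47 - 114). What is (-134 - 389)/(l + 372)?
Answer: -194556/138451 + 523*I*√67/138451 ≈ -1.4052 + 0.03092*I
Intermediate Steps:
l = I*√67 (l = √(-67) = I*√67 ≈ 8.1853*I)
(-134 - 389)/(l + 372) = (-134 - 389)/(I*√67 + 372) = -523/(372 + I*√67)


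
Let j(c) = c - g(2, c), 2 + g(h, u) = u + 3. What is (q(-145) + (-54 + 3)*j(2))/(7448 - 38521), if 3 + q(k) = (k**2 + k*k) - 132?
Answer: -41966/31073 ≈ -1.3506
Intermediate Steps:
g(h, u) = 1 + u (g(h, u) = -2 + (u + 3) = -2 + (3 + u) = 1 + u)
q(k) = -135 + 2*k**2 (q(k) = -3 + ((k**2 + k*k) - 132) = -3 + ((k**2 + k**2) - 132) = -3 + (2*k**2 - 132) = -3 + (-132 + 2*k**2) = -135 + 2*k**2)
j(c) = -1 (j(c) = c - (1 + c) = c + (-1 - c) = -1)
(q(-145) + (-54 + 3)*j(2))/(7448 - 38521) = ((-135 + 2*(-145)**2) + (-54 + 3)*(-1))/(7448 - 38521) = ((-135 + 2*21025) - 51*(-1))/(-31073) = ((-135 + 42050) + 51)*(-1/31073) = (41915 + 51)*(-1/31073) = 41966*(-1/31073) = -41966/31073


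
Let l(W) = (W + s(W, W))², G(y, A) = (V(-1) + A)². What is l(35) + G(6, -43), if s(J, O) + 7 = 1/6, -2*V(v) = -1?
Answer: 46793/18 ≈ 2599.6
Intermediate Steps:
V(v) = ½ (V(v) = -½*(-1) = ½)
s(J, O) = -41/6 (s(J, O) = -7 + 1/6 = -7 + ⅙ = -41/6)
G(y, A) = (½ + A)²
l(W) = (-41/6 + W)² (l(W) = (W - 41/6)² = (-41/6 + W)²)
l(35) + G(6, -43) = (-41 + 6*35)²/36 + (1 + 2*(-43))²/4 = (-41 + 210)²/36 + (1 - 86)²/4 = (1/36)*169² + (¼)*(-85)² = (1/36)*28561 + (¼)*7225 = 28561/36 + 7225/4 = 46793/18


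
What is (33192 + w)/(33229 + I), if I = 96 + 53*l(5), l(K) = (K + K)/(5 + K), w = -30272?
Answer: 1460/16689 ≈ 0.087483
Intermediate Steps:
l(K) = 2*K/(5 + K) (l(K) = (2*K)/(5 + K) = 2*K/(5 + K))
I = 149 (I = 96 + 53*(2*5/(5 + 5)) = 96 + 53*(2*5/10) = 96 + 53*(2*5*(⅒)) = 96 + 53*1 = 96 + 53 = 149)
(33192 + w)/(33229 + I) = (33192 - 30272)/(33229 + 149) = 2920/33378 = 2920*(1/33378) = 1460/16689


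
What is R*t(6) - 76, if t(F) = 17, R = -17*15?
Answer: -4411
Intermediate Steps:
R = -255
R*t(6) - 76 = -255*17 - 76 = -4335 - 76 = -4411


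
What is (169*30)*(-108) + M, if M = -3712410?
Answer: -4259970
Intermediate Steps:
(169*30)*(-108) + M = (169*30)*(-108) - 3712410 = 5070*(-108) - 3712410 = -547560 - 3712410 = -4259970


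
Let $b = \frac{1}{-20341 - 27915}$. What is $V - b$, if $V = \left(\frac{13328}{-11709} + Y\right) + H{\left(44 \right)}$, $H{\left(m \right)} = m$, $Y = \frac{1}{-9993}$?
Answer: $\frac{80670482354359}{1882113277824} \approx 42.862$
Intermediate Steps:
$Y = - \frac{1}{9993} \approx -0.00010007$
$b = - \frac{1}{48256}$ ($b = \frac{1}{-48256} = - \frac{1}{48256} \approx -2.0723 \cdot 10^{-5}$)
$V = \frac{1671718405}{39002679}$ ($V = \left(\frac{13328}{-11709} - \frac{1}{9993}\right) + 44 = \left(13328 \left(- \frac{1}{11709}\right) - \frac{1}{9993}\right) + 44 = \left(- \frac{13328}{11709} - \frac{1}{9993}\right) + 44 = - \frac{44399471}{39002679} + 44 = \frac{1671718405}{39002679} \approx 42.862$)
$V - b = \frac{1671718405}{39002679} - - \frac{1}{48256} = \frac{1671718405}{39002679} + \frac{1}{48256} = \frac{80670482354359}{1882113277824}$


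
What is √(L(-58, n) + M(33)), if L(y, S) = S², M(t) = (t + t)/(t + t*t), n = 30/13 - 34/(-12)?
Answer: √46574917/1326 ≈ 5.1467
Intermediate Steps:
n = 401/78 (n = 30*(1/13) - 34*(-1/12) = 30/13 + 17/6 = 401/78 ≈ 5.1410)
M(t) = 2*t/(t + t²) (M(t) = (2*t)/(t + t²) = 2*t/(t + t²))
√(L(-58, n) + M(33)) = √((401/78)² + 2/(1 + 33)) = √(160801/6084 + 2/34) = √(160801/6084 + 2*(1/34)) = √(160801/6084 + 1/17) = √(2739701/103428) = √46574917/1326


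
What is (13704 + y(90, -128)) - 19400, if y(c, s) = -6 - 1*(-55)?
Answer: -5647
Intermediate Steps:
y(c, s) = 49 (y(c, s) = -6 + 55 = 49)
(13704 + y(90, -128)) - 19400 = (13704 + 49) - 19400 = 13753 - 19400 = -5647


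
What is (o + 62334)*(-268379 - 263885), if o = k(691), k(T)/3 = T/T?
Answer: -33179740968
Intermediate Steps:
k(T) = 3 (k(T) = 3*(T/T) = 3*1 = 3)
o = 3
(o + 62334)*(-268379 - 263885) = (3 + 62334)*(-268379 - 263885) = 62337*(-532264) = -33179740968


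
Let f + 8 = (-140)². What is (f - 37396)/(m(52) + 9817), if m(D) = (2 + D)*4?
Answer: -17804/10033 ≈ -1.7745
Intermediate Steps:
m(D) = 8 + 4*D
f = 19592 (f = -8 + (-140)² = -8 + 19600 = 19592)
(f - 37396)/(m(52) + 9817) = (19592 - 37396)/((8 + 4*52) + 9817) = -17804/((8 + 208) + 9817) = -17804/(216 + 9817) = -17804/10033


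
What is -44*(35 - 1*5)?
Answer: -1320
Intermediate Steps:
-44*(35 - 1*5) = -44*(35 - 5) = -44*30 = -1320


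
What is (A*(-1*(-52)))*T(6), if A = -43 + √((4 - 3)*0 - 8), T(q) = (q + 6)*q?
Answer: -160992 + 7488*I*√2 ≈ -1.6099e+5 + 10590.0*I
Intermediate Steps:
T(q) = q*(6 + q) (T(q) = (6 + q)*q = q*(6 + q))
A = -43 + 2*I*√2 (A = -43 + √(1*0 - 8) = -43 + √(0 - 8) = -43 + √(-8) = -43 + 2*I*√2 ≈ -43.0 + 2.8284*I)
(A*(-1*(-52)))*T(6) = ((-43 + 2*I*√2)*(-1*(-52)))*(6*(6 + 6)) = ((-43 + 2*I*√2)*52)*(6*12) = (-2236 + 104*I*√2)*72 = -160992 + 7488*I*√2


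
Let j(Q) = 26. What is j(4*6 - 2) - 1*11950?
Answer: -11924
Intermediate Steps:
j(4*6 - 2) - 1*11950 = 26 - 1*11950 = 26 - 11950 = -11924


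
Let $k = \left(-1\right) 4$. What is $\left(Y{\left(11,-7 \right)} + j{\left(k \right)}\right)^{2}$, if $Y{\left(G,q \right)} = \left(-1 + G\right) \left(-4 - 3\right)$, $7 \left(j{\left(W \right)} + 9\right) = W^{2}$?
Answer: $\frac{288369}{49} \approx 5885.1$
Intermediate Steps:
$k = -4$
$j{\left(W \right)} = -9 + \frac{W^{2}}{7}$
$Y{\left(G,q \right)} = 7 - 7 G$ ($Y{\left(G,q \right)} = \left(-1 + G\right) \left(-7\right) = 7 - 7 G$)
$\left(Y{\left(11,-7 \right)} + j{\left(k \right)}\right)^{2} = \left(\left(7 - 77\right) - \left(9 - \frac{\left(-4\right)^{2}}{7}\right)\right)^{2} = \left(\left(7 - 77\right) + \left(-9 + \frac{1}{7} \cdot 16\right)\right)^{2} = \left(-70 + \left(-9 + \frac{16}{7}\right)\right)^{2} = \left(-70 - \frac{47}{7}\right)^{2} = \left(- \frac{537}{7}\right)^{2} = \frac{288369}{49}$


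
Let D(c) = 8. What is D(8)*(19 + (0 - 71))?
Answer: -416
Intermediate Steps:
D(8)*(19 + (0 - 71)) = 8*(19 + (0 - 71)) = 8*(19 - 71) = 8*(-52) = -416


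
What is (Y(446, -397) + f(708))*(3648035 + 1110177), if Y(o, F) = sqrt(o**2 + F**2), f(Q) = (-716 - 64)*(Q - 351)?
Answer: -1324971713520 + 23791060*sqrt(14261) ≈ -1.3221e+12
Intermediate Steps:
f(Q) = 273780 - 780*Q (f(Q) = -780*(-351 + Q) = 273780 - 780*Q)
Y(o, F) = sqrt(F**2 + o**2)
(Y(446, -397) + f(708))*(3648035 + 1110177) = (sqrt((-397)**2 + 446**2) + (273780 - 780*708))*(3648035 + 1110177) = (sqrt(157609 + 198916) + (273780 - 552240))*4758212 = (sqrt(356525) - 278460)*4758212 = (5*sqrt(14261) - 278460)*4758212 = (-278460 + 5*sqrt(14261))*4758212 = -1324971713520 + 23791060*sqrt(14261)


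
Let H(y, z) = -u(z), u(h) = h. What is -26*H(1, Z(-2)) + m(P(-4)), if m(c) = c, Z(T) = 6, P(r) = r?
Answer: 152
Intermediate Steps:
H(y, z) = -z
-26*H(1, Z(-2)) + m(P(-4)) = -(-26)*6 - 4 = -26*(-6) - 4 = 156 - 4 = 152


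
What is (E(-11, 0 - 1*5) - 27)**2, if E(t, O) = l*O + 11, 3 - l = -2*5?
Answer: 6561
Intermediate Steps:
l = 13 (l = 3 - (-2)*5 = 3 - 1*(-10) = 3 + 10 = 13)
E(t, O) = 11 + 13*O (E(t, O) = 13*O + 11 = 11 + 13*O)
(E(-11, 0 - 1*5) - 27)**2 = ((11 + 13*(0 - 1*5)) - 27)**2 = ((11 + 13*(0 - 5)) - 27)**2 = ((11 + 13*(-5)) - 27)**2 = ((11 - 65) - 27)**2 = (-54 - 27)**2 = (-81)**2 = 6561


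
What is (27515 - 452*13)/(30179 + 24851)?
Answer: 21639/55030 ≈ 0.39322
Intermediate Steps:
(27515 - 452*13)/(30179 + 24851) = (27515 - 5876)/55030 = 21639*(1/55030) = 21639/55030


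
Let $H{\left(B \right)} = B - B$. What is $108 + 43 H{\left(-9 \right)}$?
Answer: $108$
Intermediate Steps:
$H{\left(B \right)} = 0$
$108 + 43 H{\left(-9 \right)} = 108 + 43 \cdot 0 = 108 + 0 = 108$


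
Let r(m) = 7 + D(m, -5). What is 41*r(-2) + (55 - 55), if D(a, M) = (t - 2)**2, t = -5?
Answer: 2296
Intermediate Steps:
D(a, M) = 49 (D(a, M) = (-5 - 2)**2 = (-7)**2 = 49)
r(m) = 56 (r(m) = 7 + 49 = 56)
41*r(-2) + (55 - 55) = 41*56 + (55 - 55) = 2296 + 0 = 2296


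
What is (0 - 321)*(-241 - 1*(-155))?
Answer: 27606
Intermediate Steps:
(0 - 321)*(-241 - 1*(-155)) = -321*(-241 + 155) = -321*(-86) = 27606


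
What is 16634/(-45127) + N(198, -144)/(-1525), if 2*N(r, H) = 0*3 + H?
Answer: -22117706/68818675 ≈ -0.32139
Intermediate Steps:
N(r, H) = H/2 (N(r, H) = (0*3 + H)/2 = (0 + H)/2 = H/2)
16634/(-45127) + N(198, -144)/(-1525) = 16634/(-45127) + ((½)*(-144))/(-1525) = 16634*(-1/45127) - 72*(-1/1525) = -16634/45127 + 72/1525 = -22117706/68818675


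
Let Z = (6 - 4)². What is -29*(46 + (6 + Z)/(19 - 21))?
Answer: -1189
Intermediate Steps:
Z = 4 (Z = 2² = 4)
-29*(46 + (6 + Z)/(19 - 21)) = -29*(46 + (6 + 4)/(19 - 21)) = -29*(46 + 10/(-2)) = -29*(46 + 10*(-½)) = -29*(46 - 5) = -29*41 = -1189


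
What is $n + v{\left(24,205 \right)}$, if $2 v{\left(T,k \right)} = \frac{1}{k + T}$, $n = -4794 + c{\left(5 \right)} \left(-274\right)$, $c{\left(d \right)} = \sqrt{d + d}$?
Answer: $- \frac{2195651}{458} - 274 \sqrt{10} \approx -5660.5$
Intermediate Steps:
$c{\left(d \right)} = \sqrt{2} \sqrt{d}$ ($c{\left(d \right)} = \sqrt{2 d} = \sqrt{2} \sqrt{d}$)
$n = -4794 - 274 \sqrt{10}$ ($n = -4794 + \sqrt{2} \sqrt{5} \left(-274\right) = -4794 + \sqrt{10} \left(-274\right) = -4794 - 274 \sqrt{10} \approx -5660.5$)
$v{\left(T,k \right)} = \frac{1}{2 \left(T + k\right)}$ ($v{\left(T,k \right)} = \frac{1}{2 \left(k + T\right)} = \frac{1}{2 \left(T + k\right)}$)
$n + v{\left(24,205 \right)} = \left(-4794 - 274 \sqrt{10}\right) + \frac{1}{2 \left(24 + 205\right)} = \left(-4794 - 274 \sqrt{10}\right) + \frac{1}{2 \cdot 229} = \left(-4794 - 274 \sqrt{10}\right) + \frac{1}{2} \cdot \frac{1}{229} = \left(-4794 - 274 \sqrt{10}\right) + \frac{1}{458} = - \frac{2195651}{458} - 274 \sqrt{10}$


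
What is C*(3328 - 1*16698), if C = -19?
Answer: 254030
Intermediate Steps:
C*(3328 - 1*16698) = -19*(3328 - 1*16698) = -19*(3328 - 16698) = -19*(-13370) = 254030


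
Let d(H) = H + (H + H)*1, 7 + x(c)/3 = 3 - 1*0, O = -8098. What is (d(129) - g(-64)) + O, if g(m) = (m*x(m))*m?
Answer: 41441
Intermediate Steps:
x(c) = -12 (x(c) = -21 + 3*(3 - 1*0) = -21 + 3*(3 + 0) = -21 + 3*3 = -21 + 9 = -12)
d(H) = 3*H (d(H) = H + (2*H)*1 = H + 2*H = 3*H)
g(m) = -12*m² (g(m) = (m*(-12))*m = (-12*m)*m = -12*m²)
(d(129) - g(-64)) + O = (3*129 - (-12)*(-64)²) - 8098 = (387 - (-12)*4096) - 8098 = (387 - 1*(-49152)) - 8098 = (387 + 49152) - 8098 = 49539 - 8098 = 41441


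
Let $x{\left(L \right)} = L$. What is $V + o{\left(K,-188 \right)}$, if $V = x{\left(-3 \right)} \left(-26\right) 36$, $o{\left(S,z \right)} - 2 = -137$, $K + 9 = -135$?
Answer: $2673$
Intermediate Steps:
$K = -144$ ($K = -9 - 135 = -144$)
$o{\left(S,z \right)} = -135$ ($o{\left(S,z \right)} = 2 - 137 = -135$)
$V = 2808$ ($V = \left(-3\right) \left(-26\right) 36 = 78 \cdot 36 = 2808$)
$V + o{\left(K,-188 \right)} = 2808 - 135 = 2673$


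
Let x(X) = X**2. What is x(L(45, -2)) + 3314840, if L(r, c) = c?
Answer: 3314844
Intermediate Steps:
x(L(45, -2)) + 3314840 = (-2)**2 + 3314840 = 4 + 3314840 = 3314844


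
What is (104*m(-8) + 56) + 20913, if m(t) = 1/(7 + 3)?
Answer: 104897/5 ≈ 20979.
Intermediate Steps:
m(t) = ⅒ (m(t) = 1/10 = ⅒)
(104*m(-8) + 56) + 20913 = (104*(⅒) + 56) + 20913 = (52/5 + 56) + 20913 = 332/5 + 20913 = 104897/5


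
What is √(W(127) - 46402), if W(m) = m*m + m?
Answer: I*√30146 ≈ 173.63*I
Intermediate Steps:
W(m) = m + m² (W(m) = m² + m = m + m²)
√(W(127) - 46402) = √(127*(1 + 127) - 46402) = √(127*128 - 46402) = √(16256 - 46402) = √(-30146) = I*√30146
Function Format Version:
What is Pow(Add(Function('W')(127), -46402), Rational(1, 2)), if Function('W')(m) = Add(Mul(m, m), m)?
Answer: Mul(I, Pow(30146, Rational(1, 2))) ≈ Mul(173.63, I)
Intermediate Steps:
Function('W')(m) = Add(m, Pow(m, 2)) (Function('W')(m) = Add(Pow(m, 2), m) = Add(m, Pow(m, 2)))
Pow(Add(Function('W')(127), -46402), Rational(1, 2)) = Pow(Add(Mul(127, Add(1, 127)), -46402), Rational(1, 2)) = Pow(Add(Mul(127, 128), -46402), Rational(1, 2)) = Pow(Add(16256, -46402), Rational(1, 2)) = Pow(-30146, Rational(1, 2)) = Mul(I, Pow(30146, Rational(1, 2)))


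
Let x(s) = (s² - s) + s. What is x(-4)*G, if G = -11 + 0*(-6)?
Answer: -176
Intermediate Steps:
x(s) = s²
G = -11 (G = -11 + 0 = -11)
x(-4)*G = (-4)²*(-11) = 16*(-11) = -176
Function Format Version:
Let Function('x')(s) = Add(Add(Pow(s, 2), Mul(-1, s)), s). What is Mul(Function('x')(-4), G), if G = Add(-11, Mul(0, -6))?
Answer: -176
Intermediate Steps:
Function('x')(s) = Pow(s, 2)
G = -11 (G = Add(-11, 0) = -11)
Mul(Function('x')(-4), G) = Mul(Pow(-4, 2), -11) = Mul(16, -11) = -176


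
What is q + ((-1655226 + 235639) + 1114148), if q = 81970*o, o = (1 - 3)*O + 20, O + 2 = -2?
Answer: 1989721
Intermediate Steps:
O = -4 (O = -2 - 2 = -4)
o = 28 (o = (1 - 3)*(-4) + 20 = -2*(-4) + 20 = 8 + 20 = 28)
q = 2295160 (q = 81970*28 = 2295160)
q + ((-1655226 + 235639) + 1114148) = 2295160 + ((-1655226 + 235639) + 1114148) = 2295160 + (-1419587 + 1114148) = 2295160 - 305439 = 1989721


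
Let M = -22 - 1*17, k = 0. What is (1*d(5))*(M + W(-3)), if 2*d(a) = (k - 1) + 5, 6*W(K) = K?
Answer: -79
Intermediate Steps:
W(K) = K/6
d(a) = 2 (d(a) = ((0 - 1) + 5)/2 = (-1 + 5)/2 = (½)*4 = 2)
M = -39 (M = -22 - 17 = -39)
(1*d(5))*(M + W(-3)) = (1*2)*(-39 + (⅙)*(-3)) = 2*(-39 - ½) = 2*(-79/2) = -79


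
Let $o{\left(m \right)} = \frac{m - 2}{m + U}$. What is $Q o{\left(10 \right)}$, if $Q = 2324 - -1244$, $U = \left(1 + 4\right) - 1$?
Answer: $\frac{14272}{7} \approx 2038.9$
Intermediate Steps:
$U = 4$ ($U = 5 - 1 = 4$)
$o{\left(m \right)} = \frac{-2 + m}{4 + m}$ ($o{\left(m \right)} = \frac{m - 2}{m + 4} = \frac{-2 + m}{4 + m}$)
$Q = 3568$ ($Q = 2324 + 1244 = 3568$)
$Q o{\left(10 \right)} = 3568 \frac{-2 + 10}{4 + 10} = 3568 \cdot \frac{1}{14} \cdot 8 = 3568 \cdot \frac{4}{7} = \frac{14272}{7}$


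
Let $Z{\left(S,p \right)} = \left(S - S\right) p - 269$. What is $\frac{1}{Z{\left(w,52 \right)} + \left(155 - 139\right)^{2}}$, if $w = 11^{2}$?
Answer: $- \frac{1}{13} \approx -0.076923$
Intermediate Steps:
$w = 121$
$Z{\left(S,p \right)} = -269$ ($Z{\left(S,p \right)} = 0 p - 269 = 0 - 269 = -269$)
$\frac{1}{Z{\left(w,52 \right)} + \left(155 - 139\right)^{2}} = \frac{1}{-269 + \left(155 - 139\right)^{2}} = \frac{1}{-269 + 16^{2}} = \frac{1}{-269 + 256} = \frac{1}{-13} = - \frac{1}{13}$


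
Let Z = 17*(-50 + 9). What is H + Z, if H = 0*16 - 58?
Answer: -755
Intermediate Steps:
H = -58 (H = 0 - 58 = -58)
Z = -697 (Z = 17*(-41) = -697)
H + Z = -58 - 697 = -755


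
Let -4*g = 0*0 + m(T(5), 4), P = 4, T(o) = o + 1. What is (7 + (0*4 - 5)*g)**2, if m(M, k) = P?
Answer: 144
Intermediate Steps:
T(o) = 1 + o
m(M, k) = 4
g = -1 (g = -(0*0 + 4)/4 = -(0 + 4)/4 = -1/4*4 = -1)
(7 + (0*4 - 5)*g)**2 = (7 + (0*4 - 5)*(-1))**2 = (7 + (0 - 5)*(-1))**2 = (7 - 5*(-1))**2 = (7 + 5)**2 = 12**2 = 144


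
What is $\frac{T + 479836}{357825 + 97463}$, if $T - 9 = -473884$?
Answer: $\frac{5961}{455288} \approx 0.013093$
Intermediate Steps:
$T = -473875$ ($T = 9 - 473884 = -473875$)
$\frac{T + 479836}{357825 + 97463} = \frac{-473875 + 479836}{357825 + 97463} = \frac{5961}{455288}$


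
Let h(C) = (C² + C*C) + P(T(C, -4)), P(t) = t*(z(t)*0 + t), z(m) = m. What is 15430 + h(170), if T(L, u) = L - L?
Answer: 73230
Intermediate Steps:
T(L, u) = 0
P(t) = t² (P(t) = t*(t*0 + t) = t*(0 + t) = t*t = t²)
h(C) = 2*C² (h(C) = (C² + C*C) + 0² = (C² + C²) + 0 = 2*C² + 0 = 2*C²)
15430 + h(170) = 15430 + 2*170² = 15430 + 2*28900 = 15430 + 57800 = 73230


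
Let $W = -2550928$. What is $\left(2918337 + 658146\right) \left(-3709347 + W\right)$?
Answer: $-22389767112825$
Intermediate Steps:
$\left(2918337 + 658146\right) \left(-3709347 + W\right) = \left(2918337 + 658146\right) \left(-3709347 - 2550928\right) = 3576483 \left(-6260275\right) = -22389767112825$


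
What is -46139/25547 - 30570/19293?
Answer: -9441421/2784623 ≈ -3.3906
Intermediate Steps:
-46139/25547 - 30570/19293 = -46139*1/25547 - 30570*1/19293 = -46139/25547 - 10190/6431 = -9441421/2784623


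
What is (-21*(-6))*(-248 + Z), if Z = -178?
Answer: -53676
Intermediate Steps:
(-21*(-6))*(-248 + Z) = (-21*(-6))*(-248 - 178) = 126*(-426) = -53676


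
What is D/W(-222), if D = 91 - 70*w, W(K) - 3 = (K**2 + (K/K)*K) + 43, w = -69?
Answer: 4921/49108 ≈ 0.10021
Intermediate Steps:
W(K) = 46 + K + K**2 (W(K) = 3 + ((K**2 + (K/K)*K) + 43) = 3 + ((K**2 + 1*K) + 43) = 3 + ((K**2 + K) + 43) = 3 + ((K + K**2) + 43) = 3 + (43 + K + K**2) = 46 + K + K**2)
D = 4921 (D = 91 - 70*(-69) = 91 + 4830 = 4921)
D/W(-222) = 4921/(46 - 222 + (-222)**2) = 4921/(46 - 222 + 49284) = 4921/49108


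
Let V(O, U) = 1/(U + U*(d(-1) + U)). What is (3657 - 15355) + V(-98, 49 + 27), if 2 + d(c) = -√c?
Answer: -5001783973/427576 + I/427576 ≈ -11698.0 + 2.3388e-6*I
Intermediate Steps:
d(c) = -2 - √c
V(O, U) = 1/(U + U*(-2 + U - I)) (V(O, U) = 1/(U + U*((-2 - √(-1)) + U)) = 1/(U + U*((-2 - I) + U)) = 1/(U + U*(-2 + U - I)))
(3657 - 15355) + V(-98, 49 + 27) = (3657 - 15355) + 1/((49 + 27)*(-1 + (49 + 27) - I)) = -11698 + 1/(76*(-1 + 76 - I)) = -11698 + 1/(76*(75 - I)) = -11698 + ((75 + I)/5626)/76 = -11698 + (75 + I)/427576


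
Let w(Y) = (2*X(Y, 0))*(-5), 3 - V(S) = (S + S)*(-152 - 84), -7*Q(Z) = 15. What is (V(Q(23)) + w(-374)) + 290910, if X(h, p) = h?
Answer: 2055491/7 ≈ 2.9364e+5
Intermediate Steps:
Q(Z) = -15/7 (Q(Z) = -1/7*15 = -15/7)
V(S) = 3 + 472*S (V(S) = 3 - (S + S)*(-152 - 84) = 3 - 2*S*(-236) = 3 - (-472)*S = 3 + 472*S)
w(Y) = -10*Y (w(Y) = (2*Y)*(-5) = -10*Y)
(V(Q(23)) + w(-374)) + 290910 = ((3 + 472*(-15/7)) - 10*(-374)) + 290910 = ((3 - 7080/7) + 3740) + 290910 = (-7059/7 + 3740) + 290910 = 19121/7 + 290910 = 2055491/7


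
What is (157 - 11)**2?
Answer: 21316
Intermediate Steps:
(157 - 11)**2 = 146**2 = 21316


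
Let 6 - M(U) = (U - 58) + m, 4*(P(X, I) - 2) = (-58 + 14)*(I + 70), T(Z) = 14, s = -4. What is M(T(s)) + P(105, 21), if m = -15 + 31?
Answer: -965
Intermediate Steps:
m = 16
P(X, I) = -768 - 11*I (P(X, I) = 2 + ((-58 + 14)*(I + 70))/4 = 2 + (-44*(70 + I))/4 = 2 + (-3080 - 44*I)/4 = 2 + (-770 - 11*I) = -768 - 11*I)
M(U) = 48 - U (M(U) = 6 - ((U - 58) + 16) = 6 - ((-58 + U) + 16) = 6 - (-42 + U) = 6 + (42 - U) = 48 - U)
M(T(s)) + P(105, 21) = (48 - 1*14) + (-768 - 11*21) = (48 - 14) + (-768 - 231) = 34 - 999 = -965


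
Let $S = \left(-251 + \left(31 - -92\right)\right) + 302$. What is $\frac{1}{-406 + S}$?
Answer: $- \frac{1}{232} \approx -0.0043103$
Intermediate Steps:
$S = 174$ ($S = \left(-251 + \left(31 + 92\right)\right) + 302 = \left(-251 + 123\right) + 302 = -128 + 302 = 174$)
$\frac{1}{-406 + S} = \frac{1}{-406 + 174} = \frac{1}{-232} = - \frac{1}{232}$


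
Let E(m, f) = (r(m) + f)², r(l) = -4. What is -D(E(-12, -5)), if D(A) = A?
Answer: -81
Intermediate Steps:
E(m, f) = (-4 + f)²
-D(E(-12, -5)) = -(-4 - 5)² = -1*(-9)² = -1*81 = -81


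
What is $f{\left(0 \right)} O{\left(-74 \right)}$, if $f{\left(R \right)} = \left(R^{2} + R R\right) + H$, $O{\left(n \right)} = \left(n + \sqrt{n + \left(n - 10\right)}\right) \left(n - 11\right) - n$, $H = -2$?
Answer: $-12728 + 170 i \sqrt{158} \approx -12728.0 + 2136.9 i$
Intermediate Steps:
$O{\left(n \right)} = - n + \left(-11 + n\right) \left(n + \sqrt{-10 + 2 n}\right)$ ($O{\left(n \right)} = \left(n + \sqrt{n + \left(-10 + n\right)}\right) \left(-11 + n\right) - n = \left(n + \sqrt{-10 + 2 n}\right) \left(-11 + n\right) - n = \left(-11 + n\right) \left(n + \sqrt{-10 + 2 n}\right) - n = - n + \left(-11 + n\right) \left(n + \sqrt{-10 + 2 n}\right)$)
$f{\left(R \right)} = -2 + 2 R^{2}$ ($f{\left(R \right)} = \left(R^{2} + R R\right) - 2 = \left(R^{2} + R^{2}\right) - 2 = 2 R^{2} - 2 = -2 + 2 R^{2}$)
$f{\left(0 \right)} O{\left(-74 \right)} = \left(-2 + 2 \cdot 0^{2}\right) \left(\left(-74\right)^{2} - -888 - 11 \sqrt{-10 + 2 \left(-74\right)} - 74 \sqrt{-10 + 2 \left(-74\right)}\right) = \left(-2 + 2 \cdot 0\right) \left(5476 + 888 - 11 \sqrt{-10 - 148} - 74 \sqrt{-10 - 148}\right) = \left(-2 + 0\right) \left(5476 + 888 - 11 \sqrt{-158} - 74 \sqrt{-158}\right) = - 2 \left(5476 + 888 - 11 i \sqrt{158} - 74 i \sqrt{158}\right) = - 2 \left(6364 - 85 i \sqrt{158}\right) = -12728 + 170 i \sqrt{158}$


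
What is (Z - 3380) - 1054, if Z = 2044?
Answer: -2390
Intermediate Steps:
(Z - 3380) - 1054 = (2044 - 3380) - 1054 = -1336 - 1054 = -2390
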